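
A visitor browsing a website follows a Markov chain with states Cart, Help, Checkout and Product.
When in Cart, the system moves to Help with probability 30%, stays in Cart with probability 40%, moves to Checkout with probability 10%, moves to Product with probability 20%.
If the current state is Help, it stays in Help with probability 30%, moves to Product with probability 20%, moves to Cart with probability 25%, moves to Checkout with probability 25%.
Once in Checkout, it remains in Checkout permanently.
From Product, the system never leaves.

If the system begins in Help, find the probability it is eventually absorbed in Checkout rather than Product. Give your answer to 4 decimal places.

Let h(s) be the probability of absorption at Checkout starting from transient state s. Then h(Checkout) = 1 and h(Product) = 0. By first-step analysis:
h(Cart) = 0.4·h(Cart) + 0.3·h(Help) + 0.1·1 + 0.2·0
h(Help) = 0.25·h(Cart) + 0.3·h(Help) + 0.25·1 + 0.2·0
Solving: h(Cart) = 0.4203, h(Help) = 0.5072.
Starting from Help, the probability is 0.5072.

0.5072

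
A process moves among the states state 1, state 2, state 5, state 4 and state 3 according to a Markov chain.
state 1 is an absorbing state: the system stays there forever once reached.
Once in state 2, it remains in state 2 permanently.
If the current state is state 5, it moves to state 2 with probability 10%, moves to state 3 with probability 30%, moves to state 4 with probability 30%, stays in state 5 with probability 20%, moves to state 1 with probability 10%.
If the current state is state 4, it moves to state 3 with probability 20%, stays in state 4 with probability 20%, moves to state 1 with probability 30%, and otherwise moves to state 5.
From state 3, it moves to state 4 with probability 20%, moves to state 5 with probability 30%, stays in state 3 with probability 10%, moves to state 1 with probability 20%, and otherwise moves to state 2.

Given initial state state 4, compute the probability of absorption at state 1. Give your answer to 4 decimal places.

Let h(s) be the probability of absorption at state 1 starting from transient state s. Then h(state 1) = 1 and h(state 2) = 0. By first-step analysis:
h(state 5) = 0.1·1 + 0.1·0 + 0.2·h(state 5) + 0.3·h(state 4) + 0.3·h(state 3)
h(state 4) = 0.3·1 + 0.3·h(state 5) + 0.2·h(state 4) + 0.2·h(state 3)
h(state 3) = 0.2·1 + 0.2·0 + 0.3·h(state 5) + 0.2·h(state 4) + 0.1·h(state 3)
Solving: h(state 5) = 0.6394, h(state 4) = 0.7662, h(state 3) = 0.6056.
Starting from state 4, the probability is 0.7662.

0.7662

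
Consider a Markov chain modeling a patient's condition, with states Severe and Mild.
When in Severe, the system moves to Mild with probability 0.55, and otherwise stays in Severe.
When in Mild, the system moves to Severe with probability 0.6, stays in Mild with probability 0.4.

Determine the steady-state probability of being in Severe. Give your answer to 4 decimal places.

0.5217

Let the stationary distribution be π with π = πP and π_1 + π_2 = 1.
π_1 = 0.45·π_1 + 0.6·π_2
Solving with the normalization constraint gives π = (0.5217, 0.4783).
So the stationary probability of Severe is 0.5217.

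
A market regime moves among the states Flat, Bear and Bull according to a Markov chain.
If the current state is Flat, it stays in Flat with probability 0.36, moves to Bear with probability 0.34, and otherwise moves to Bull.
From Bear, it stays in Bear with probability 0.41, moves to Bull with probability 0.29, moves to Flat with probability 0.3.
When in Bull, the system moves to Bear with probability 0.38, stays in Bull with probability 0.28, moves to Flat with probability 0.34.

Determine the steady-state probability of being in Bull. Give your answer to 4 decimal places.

Let the stationary distribution be π with π = πP and π_1 + π_2 + π_3 = 1.
π_1 = 0.36·π_1 + 0.3·π_2 + 0.34·π_3
π_2 = 0.34·π_1 + 0.41·π_2 + 0.38·π_3
Solving with the normalization constraint gives π = (0.3315, 0.3781, 0.2904).
So the stationary probability of Bull is 0.2904.

0.2904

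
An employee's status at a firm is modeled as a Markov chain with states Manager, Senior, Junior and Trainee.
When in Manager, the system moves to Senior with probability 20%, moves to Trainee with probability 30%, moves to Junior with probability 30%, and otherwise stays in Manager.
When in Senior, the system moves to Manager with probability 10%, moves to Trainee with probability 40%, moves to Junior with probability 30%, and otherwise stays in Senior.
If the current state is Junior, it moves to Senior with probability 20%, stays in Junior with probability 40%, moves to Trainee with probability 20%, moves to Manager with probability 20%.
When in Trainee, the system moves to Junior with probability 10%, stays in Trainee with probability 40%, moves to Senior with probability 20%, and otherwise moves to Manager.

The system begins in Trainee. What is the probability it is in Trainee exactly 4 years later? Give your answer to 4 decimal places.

Propagate the distribution vector 4 years from Trainee.
After 0 years: (0.0000, 0.0000, 0.0000, 1.0000)
After 1 year: (0.3000, 0.2000, 0.1000, 0.4000)
After 2 years: (0.2200, 0.2000, 0.2300, 0.3500)
After 3 years: (0.2150, 0.2000, 0.2530, 0.3320)
After 4 years: (0.2132, 0.2000, 0.2589, 0.3279)
P(in Trainee after 4 years) = 0.3279

0.3279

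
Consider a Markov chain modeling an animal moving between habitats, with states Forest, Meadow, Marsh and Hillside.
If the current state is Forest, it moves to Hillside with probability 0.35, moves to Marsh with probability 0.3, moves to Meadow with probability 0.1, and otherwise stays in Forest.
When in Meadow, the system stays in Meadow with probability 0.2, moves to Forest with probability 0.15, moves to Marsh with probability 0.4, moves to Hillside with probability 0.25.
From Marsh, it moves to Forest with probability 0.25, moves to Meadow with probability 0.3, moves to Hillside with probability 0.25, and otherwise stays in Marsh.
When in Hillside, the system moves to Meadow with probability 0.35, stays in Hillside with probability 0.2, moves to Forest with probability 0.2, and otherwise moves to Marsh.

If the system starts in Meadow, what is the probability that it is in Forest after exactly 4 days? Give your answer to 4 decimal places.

Propagate the distribution vector 4 days from Meadow.
After 0 days: (0.0000, 1.0000, 0.0000, 0.0000)
After 1 day: (0.1500, 0.2000, 0.4000, 0.2500)
After 2 days: (0.2175, 0.2625, 0.2675, 0.2525)
After 3 days: (0.2111, 0.2429, 0.2869, 0.2591)
After 4 days: (0.2128, 0.2464, 0.2826, 0.2582)
P(in Forest after 4 days) = 0.2128

0.2128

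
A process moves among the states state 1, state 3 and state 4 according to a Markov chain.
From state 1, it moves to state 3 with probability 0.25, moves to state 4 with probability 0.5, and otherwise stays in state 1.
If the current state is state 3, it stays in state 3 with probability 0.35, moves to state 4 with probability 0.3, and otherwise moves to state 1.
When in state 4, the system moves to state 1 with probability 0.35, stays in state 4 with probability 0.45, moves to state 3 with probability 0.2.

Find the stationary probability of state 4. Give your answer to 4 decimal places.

0.4278

Let the stationary distribution be π with π = πP and π_1 + π_2 + π_3 = 1.
π_1 = 0.25·π_1 + 0.35·π_2 + 0.35·π_3
π_2 = 0.25·π_1 + 0.35·π_2 + 0.2·π_3
Solving with the normalization constraint gives π = (0.3182, 0.2540, 0.4278).
So the stationary probability of state 4 is 0.4278.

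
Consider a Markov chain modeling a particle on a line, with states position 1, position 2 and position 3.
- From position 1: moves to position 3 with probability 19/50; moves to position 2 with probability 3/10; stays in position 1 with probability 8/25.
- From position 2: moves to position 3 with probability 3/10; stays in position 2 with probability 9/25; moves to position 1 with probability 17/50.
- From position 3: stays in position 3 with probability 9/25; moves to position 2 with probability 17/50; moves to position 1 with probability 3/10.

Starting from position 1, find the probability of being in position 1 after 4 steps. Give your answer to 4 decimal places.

0.3198

Propagate the distribution vector 4 steps from position 1.
After 0 steps: (1.0000, 0.0000, 0.0000)
After 1 step: (0.3200, 0.3000, 0.3800)
After 2 steps: (0.3184, 0.3332, 0.3484)
After 3 steps: (0.3197, 0.3339, 0.3464)
After 4 steps: (0.3198, 0.3339, 0.3464)
P(in position 1 after 4 steps) = 0.3198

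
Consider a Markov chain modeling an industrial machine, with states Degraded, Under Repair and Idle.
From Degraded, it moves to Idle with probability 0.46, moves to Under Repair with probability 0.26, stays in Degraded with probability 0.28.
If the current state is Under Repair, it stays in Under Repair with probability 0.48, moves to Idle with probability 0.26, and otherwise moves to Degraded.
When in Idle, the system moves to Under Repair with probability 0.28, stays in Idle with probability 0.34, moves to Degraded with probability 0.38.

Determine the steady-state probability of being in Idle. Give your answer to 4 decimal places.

0.3496

Let the stationary distribution be π with π = πP and π_1 + π_2 + π_3 = 1.
π_1 = 0.28·π_1 + 0.26·π_2 + 0.38·π_3
π_2 = 0.26·π_1 + 0.48·π_2 + 0.28·π_3
Solving with the normalization constraint gives π = (0.3081, 0.3423, 0.3496).
So the stationary probability of Idle is 0.3496.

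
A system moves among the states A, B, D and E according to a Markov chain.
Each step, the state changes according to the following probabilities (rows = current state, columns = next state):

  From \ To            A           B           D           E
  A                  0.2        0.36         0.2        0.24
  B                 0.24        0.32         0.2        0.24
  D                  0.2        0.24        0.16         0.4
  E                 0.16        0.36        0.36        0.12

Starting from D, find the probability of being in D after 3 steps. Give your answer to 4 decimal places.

0.2245

Propagate the distribution vector 3 steps from D.
After 0 steps: (0.0000, 0.0000, 1.0000, 0.0000)
After 1 step: (0.2000, 0.2400, 0.1600, 0.4000)
After 2 steps: (0.1936, 0.3312, 0.2576, 0.2176)
After 3 steps: (0.2045, 0.3158, 0.2245, 0.2551)
P(in D after 3 steps) = 0.2245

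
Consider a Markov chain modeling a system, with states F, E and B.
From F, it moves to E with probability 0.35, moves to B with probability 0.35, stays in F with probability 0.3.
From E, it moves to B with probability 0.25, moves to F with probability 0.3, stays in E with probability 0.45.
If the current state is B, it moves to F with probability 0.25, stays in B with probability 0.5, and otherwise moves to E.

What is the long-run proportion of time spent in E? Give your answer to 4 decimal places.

0.3477

Let the stationary distribution be π with π = πP and π_1 + π_2 + π_3 = 1.
π_1 = 0.3·π_1 + 0.3·π_2 + 0.25·π_3
π_2 = 0.35·π_1 + 0.45·π_2 + 0.25·π_3
Solving with the normalization constraint gives π = (0.2815, 0.3477, 0.3709).
So the stationary probability of E is 0.3477.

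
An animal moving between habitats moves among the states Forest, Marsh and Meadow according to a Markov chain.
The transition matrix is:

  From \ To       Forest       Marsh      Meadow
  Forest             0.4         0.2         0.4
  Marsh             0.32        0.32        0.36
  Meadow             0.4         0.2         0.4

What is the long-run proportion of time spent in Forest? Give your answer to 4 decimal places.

Let the stationary distribution be π with π = πP and π_1 + π_2 + π_3 = 1.
π_1 = 0.4·π_1 + 0.32·π_2 + 0.4·π_3
π_2 = 0.2·π_1 + 0.32·π_2 + 0.2·π_3
Solving with the normalization constraint gives π = (0.3818, 0.2273, 0.3909).
So the stationary probability of Forest is 0.3818.

0.3818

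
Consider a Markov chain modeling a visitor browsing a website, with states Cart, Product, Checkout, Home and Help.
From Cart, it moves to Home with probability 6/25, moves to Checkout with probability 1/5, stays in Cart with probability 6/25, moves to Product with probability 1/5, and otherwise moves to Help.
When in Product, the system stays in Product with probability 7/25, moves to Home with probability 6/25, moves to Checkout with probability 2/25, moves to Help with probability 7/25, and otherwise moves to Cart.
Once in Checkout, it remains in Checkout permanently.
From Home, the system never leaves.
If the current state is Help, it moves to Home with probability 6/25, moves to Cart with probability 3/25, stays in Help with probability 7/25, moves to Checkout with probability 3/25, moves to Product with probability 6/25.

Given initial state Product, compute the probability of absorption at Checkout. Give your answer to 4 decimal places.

Let h(s) be the probability of absorption at Checkout starting from transient state s. Then h(Checkout) = 1 and h(Home) = 0. By first-step analysis:
h(Cart) = 0.24·h(Cart) + 0.2·h(Product) + 0.2·1 + 0.24·0 + 0.12·h(Help)
h(Product) = 0.12·h(Cart) + 0.28·h(Product) + 0.08·1 + 0.24·0 + 0.28·h(Help)
h(Help) = 0.12·h(Cart) + 0.24·h(Product) + 0.12·1 + 0.24·0 + 0.28·h(Help)
Solving: h(Cart) = 0.3971, h(Product) = 0.3077, h(Help) = 0.3354.
Starting from Product, the probability is 0.3077.

0.3077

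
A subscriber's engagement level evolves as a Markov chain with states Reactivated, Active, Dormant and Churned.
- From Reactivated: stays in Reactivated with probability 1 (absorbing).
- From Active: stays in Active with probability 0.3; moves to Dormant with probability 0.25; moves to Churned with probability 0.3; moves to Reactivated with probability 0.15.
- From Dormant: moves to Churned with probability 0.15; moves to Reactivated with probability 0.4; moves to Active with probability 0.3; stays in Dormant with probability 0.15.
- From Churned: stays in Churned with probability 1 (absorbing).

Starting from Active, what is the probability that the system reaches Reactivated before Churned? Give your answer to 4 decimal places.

0.4375

Let h(s) be the probability of absorption at Reactivated starting from transient state s. Then h(Reactivated) = 1 and h(Churned) = 0. By first-step analysis:
h(Active) = 0.15·1 + 0.3·h(Active) + 0.25·h(Dormant) + 0.3·0
h(Dormant) = 0.4·1 + 0.3·h(Active) + 0.15·h(Dormant) + 0.15·0
Solving: h(Active) = 0.4375, h(Dormant) = 0.6250.
Starting from Active, the probability is 0.4375.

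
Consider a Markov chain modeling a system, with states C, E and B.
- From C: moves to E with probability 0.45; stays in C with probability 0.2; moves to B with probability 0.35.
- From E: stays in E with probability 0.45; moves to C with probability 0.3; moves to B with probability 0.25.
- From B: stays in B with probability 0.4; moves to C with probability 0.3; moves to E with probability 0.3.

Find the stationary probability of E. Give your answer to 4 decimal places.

Let the stationary distribution be π with π = πP and π_1 + π_2 + π_3 = 1.
π_1 = 0.2·π_1 + 0.3·π_2 + 0.3·π_3
π_2 = 0.45·π_1 + 0.45·π_2 + 0.3·π_3
Solving with the normalization constraint gives π = (0.2727, 0.4011, 0.3262).
So the stationary probability of E is 0.4011.

0.4011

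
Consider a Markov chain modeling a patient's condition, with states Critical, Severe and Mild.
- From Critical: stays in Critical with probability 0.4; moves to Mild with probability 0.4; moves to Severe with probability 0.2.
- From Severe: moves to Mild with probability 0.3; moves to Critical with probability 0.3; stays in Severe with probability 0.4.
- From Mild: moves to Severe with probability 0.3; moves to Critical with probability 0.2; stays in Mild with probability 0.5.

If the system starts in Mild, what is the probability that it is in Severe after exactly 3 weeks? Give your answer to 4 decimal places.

0.3040

Propagate the distribution vector 3 weeks from Mild.
After 0 weeks: (0.0000, 0.0000, 1.0000)
After 1 week: (0.2000, 0.3000, 0.5000)
After 2 weeks: (0.2700, 0.3100, 0.4200)
After 3 weeks: (0.2850, 0.3040, 0.4110)
P(in Severe after 3 weeks) = 0.3040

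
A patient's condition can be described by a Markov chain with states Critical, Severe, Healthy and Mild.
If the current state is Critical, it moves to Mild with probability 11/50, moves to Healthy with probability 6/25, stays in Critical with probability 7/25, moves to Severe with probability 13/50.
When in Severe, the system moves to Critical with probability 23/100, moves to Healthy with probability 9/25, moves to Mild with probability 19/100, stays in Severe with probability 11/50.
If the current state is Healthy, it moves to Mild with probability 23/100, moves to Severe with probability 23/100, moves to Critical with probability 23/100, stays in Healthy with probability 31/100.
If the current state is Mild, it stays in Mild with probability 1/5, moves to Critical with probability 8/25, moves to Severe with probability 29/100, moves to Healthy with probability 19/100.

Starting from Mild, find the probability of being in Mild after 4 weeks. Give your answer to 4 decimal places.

0.2111

Propagate the distribution vector 4 weeks from Mild.
After 0 weeks: (0.0000, 0.0000, 0.0000, 1.0000)
After 1 week: (0.3200, 0.2900, 0.1900, 0.2000)
After 2 weeks: (0.2640, 0.2487, 0.2781, 0.2092)
After 3 weeks: (0.2620, 0.2480, 0.2789, 0.2111)
After 4 weeks: (0.2621, 0.2480, 0.2787, 0.2111)
P(in Mild after 4 weeks) = 0.2111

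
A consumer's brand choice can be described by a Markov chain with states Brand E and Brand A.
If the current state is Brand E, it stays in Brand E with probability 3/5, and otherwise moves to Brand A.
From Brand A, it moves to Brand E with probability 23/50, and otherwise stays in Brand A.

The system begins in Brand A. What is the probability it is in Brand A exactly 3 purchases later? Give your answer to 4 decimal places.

0.4666

Propagate the distribution vector 3 purchases from Brand A.
After 0 purchases: (0.0000, 1.0000)
After 1 purchase: (0.4600, 0.5400)
After 2 purchases: (0.5244, 0.4756)
After 3 purchases: (0.5334, 0.4666)
P(in Brand A after 3 purchases) = 0.4666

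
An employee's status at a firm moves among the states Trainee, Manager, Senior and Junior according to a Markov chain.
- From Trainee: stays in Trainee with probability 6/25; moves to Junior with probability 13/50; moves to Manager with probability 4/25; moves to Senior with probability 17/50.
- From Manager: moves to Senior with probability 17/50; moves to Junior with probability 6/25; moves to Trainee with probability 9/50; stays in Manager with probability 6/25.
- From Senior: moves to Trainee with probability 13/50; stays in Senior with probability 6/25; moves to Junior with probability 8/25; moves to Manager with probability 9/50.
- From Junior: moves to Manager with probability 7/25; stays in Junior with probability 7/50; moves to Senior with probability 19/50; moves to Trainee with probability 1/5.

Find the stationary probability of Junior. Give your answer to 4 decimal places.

Let the stationary distribution be π with π = πP and π_1 + π_2 + π_3 + π_4 = 1.
π_1 = 0.24·π_1 + 0.18·π_2 + 0.26·π_3 + 0.2·π_4
π_2 = 0.16·π_1 + 0.24·π_2 + 0.18·π_3 + 0.28·π_4
π_3 = 0.34·π_1 + 0.34·π_2 + 0.24·π_3 + 0.38·π_4
Solving with the normalization constraint gives π = (0.2238, 0.2128, 0.3180, 0.2454).
So the stationary probability of Junior is 0.2454.

0.2454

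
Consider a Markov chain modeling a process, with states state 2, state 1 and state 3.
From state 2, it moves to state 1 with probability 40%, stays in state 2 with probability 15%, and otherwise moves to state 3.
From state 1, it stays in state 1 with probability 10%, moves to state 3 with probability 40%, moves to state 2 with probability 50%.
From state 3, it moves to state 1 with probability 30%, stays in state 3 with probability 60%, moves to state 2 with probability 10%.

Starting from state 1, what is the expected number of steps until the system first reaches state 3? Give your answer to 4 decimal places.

2.3894

Let t(s) be the expected number of steps to first reach state 3 from state s, with t(state 3) = 0. Conditioning on the first step:
t(state 2) = 1 + 0.15·t(state 2) + 0.4·t(state 1)
t(state 1) = 1 + 0.5·t(state 2) + 0.1·t(state 1)
Solving: t(state 2) = 2.3009, t(state 1) = 2.3894.
Expected steps from state 1 to state 3: 2.3894.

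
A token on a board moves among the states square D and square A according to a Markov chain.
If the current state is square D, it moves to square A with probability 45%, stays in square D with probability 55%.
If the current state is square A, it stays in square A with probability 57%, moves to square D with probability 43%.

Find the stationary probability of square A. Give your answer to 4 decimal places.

0.5114

Let the stationary distribution be π with π = πP and π_1 + π_2 = 1.
π_1 = 0.55·π_1 + 0.43·π_2
Solving with the normalization constraint gives π = (0.4886, 0.5114).
So the stationary probability of square A is 0.5114.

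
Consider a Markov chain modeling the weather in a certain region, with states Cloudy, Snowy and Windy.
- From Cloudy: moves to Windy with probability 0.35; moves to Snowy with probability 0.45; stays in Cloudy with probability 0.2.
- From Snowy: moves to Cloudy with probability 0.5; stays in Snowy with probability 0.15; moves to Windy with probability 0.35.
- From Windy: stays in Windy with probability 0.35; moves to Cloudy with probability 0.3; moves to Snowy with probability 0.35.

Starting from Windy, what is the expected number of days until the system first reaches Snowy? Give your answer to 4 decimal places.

Let t(s) be the expected number of days to first reach Snowy from state s, with t(Snowy) = 0. Conditioning on the first day:
t(Cloudy) = 1 + 0.2·t(Cloudy) + 0.35·t(Windy)
t(Windy) = 1 + 0.3·t(Cloudy) + 0.35·t(Windy)
Solving: t(Cloudy) = 2.4096, t(Windy) = 2.6506.
Expected days from Windy to Snowy: 2.6506.

2.6506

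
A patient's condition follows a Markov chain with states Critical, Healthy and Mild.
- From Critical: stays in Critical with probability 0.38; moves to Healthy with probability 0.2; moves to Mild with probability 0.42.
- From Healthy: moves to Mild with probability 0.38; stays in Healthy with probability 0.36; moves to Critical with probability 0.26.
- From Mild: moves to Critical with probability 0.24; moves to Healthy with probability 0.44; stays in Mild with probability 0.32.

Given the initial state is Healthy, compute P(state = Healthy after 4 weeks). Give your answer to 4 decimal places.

Propagate the distribution vector 4 weeks from Healthy.
After 0 weeks: (0.0000, 1.0000, 0.0000)
After 1 week: (0.2600, 0.3600, 0.3800)
After 2 weeks: (0.2836, 0.3488, 0.3676)
After 3 weeks: (0.2867, 0.3440, 0.3693)
After 4 weeks: (0.2870, 0.3437, 0.3693)
P(in Healthy after 4 weeks) = 0.3437

0.3437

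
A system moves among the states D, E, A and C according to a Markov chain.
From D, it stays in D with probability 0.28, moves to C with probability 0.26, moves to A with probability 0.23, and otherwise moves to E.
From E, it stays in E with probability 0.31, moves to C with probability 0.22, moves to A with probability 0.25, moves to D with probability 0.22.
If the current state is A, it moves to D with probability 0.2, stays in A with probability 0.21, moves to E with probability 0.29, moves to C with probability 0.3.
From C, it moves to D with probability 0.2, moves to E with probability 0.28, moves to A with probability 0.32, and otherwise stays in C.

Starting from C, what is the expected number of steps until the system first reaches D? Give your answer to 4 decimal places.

Let t(s) be the expected number of steps to first reach D from state s, with t(D) = 0. Conditioning on the first step:
t(E) = 1 + 0.31·t(E) + 0.25·t(A) + 0.22·t(C)
t(A) = 1 + 0.29·t(E) + 0.21·t(A) + 0.3·t(C)
t(C) = 1 + 0.28·t(E) + 0.32·t(A) + 0.2·t(C)
Solving: t(E) = 4.7583, t(A) = 4.8575, t(C) = 4.8584.
Expected steps from C to D: 4.8584.

4.8584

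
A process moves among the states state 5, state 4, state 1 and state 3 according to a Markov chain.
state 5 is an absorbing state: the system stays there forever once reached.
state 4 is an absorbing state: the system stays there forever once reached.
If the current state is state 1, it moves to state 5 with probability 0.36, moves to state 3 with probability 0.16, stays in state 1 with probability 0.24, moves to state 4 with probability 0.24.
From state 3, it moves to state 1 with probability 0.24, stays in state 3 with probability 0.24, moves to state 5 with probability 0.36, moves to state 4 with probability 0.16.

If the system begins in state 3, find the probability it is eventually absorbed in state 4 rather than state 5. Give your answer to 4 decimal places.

Let h(s) be the probability of absorption at state 4 starting from transient state s. Then h(state 4) = 1 and h(state 5) = 0. By first-step analysis:
h(state 1) = 0.36·0 + 0.24·1 + 0.24·h(state 1) + 0.16·h(state 3)
h(state 3) = 0.36·0 + 0.16·1 + 0.24·h(state 1) + 0.24·h(state 3)
Solving: h(state 1) = 0.3858, h(state 3) = 0.3323.
Starting from state 3, the probability is 0.3323.

0.3323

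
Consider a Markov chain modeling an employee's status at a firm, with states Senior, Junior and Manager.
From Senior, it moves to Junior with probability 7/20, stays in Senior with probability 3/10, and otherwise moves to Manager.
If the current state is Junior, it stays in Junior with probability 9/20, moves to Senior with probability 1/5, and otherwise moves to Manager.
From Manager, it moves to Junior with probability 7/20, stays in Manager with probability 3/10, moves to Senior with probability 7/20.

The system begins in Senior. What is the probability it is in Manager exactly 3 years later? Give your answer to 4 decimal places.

0.3334

Propagate the distribution vector 3 years from Senior.
After 0 years: (1.0000, 0.0000, 0.0000)
After 1 year: (0.3000, 0.3500, 0.3500)
After 2 years: (0.2825, 0.3850, 0.3325)
After 3 years: (0.2781, 0.3885, 0.3334)
P(in Manager after 3 years) = 0.3334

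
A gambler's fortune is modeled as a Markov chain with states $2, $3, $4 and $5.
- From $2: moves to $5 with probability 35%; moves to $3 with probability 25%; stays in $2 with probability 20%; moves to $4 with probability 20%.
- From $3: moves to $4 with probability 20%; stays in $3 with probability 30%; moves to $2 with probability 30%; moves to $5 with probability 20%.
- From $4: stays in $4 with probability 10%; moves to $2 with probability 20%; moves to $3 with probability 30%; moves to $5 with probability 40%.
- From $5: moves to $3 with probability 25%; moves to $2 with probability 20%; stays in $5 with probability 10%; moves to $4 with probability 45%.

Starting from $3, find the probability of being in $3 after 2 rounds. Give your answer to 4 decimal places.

0.2750

Propagate the distribution vector 2 rounds from $3.
After 0 rounds: (0.0000, 1.0000, 0.0000, 0.0000)
After 1 round: (0.3000, 0.3000, 0.2000, 0.2000)
After 2 rounds: (0.2300, 0.2750, 0.2300, 0.2650)
P(in $3 after 2 rounds) = 0.2750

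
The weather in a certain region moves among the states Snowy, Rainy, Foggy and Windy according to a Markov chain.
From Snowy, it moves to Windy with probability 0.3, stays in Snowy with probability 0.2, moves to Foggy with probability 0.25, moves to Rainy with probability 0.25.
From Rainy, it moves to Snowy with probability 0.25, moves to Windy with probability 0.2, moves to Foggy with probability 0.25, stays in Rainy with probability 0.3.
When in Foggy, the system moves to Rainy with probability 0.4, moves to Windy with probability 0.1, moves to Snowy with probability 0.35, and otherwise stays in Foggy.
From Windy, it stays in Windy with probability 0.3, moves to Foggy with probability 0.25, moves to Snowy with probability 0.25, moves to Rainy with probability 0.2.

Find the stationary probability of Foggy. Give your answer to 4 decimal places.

Let the stationary distribution be π with π = πP and π_1 + π_2 + π_3 + π_4 = 1.
π_1 = 0.2·π_1 + 0.25·π_2 + 0.35·π_3 + 0.25·π_4
π_2 = 0.25·π_1 + 0.3·π_2 + 0.4·π_3 + 0.2·π_4
π_3 = 0.25·π_1 + 0.25·π_2 + 0.15·π_3 + 0.25·π_4
Solving with the normalization constraint gives π = (0.2597, 0.2872, 0.2273, 0.2258).
So the stationary probability of Foggy is 0.2273.

0.2273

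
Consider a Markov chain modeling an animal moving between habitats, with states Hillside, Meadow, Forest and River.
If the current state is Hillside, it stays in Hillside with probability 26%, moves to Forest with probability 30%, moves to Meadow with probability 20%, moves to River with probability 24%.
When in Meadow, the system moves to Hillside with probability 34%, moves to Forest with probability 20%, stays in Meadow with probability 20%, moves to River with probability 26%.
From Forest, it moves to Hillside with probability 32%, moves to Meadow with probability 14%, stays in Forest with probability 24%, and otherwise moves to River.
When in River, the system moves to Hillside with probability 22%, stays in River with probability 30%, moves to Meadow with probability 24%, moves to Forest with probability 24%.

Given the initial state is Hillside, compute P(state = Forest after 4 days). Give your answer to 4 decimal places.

Propagate the distribution vector 4 days from Hillside.
After 0 days: (1.0000, 0.0000, 0.0000, 0.0000)
After 1 day: (0.2600, 0.2000, 0.3000, 0.2400)
After 2 days: (0.2844, 0.1916, 0.2476, 0.2764)
After 3 days: (0.2791, 0.1962, 0.2494, 0.2753)
After 4 days: (0.2796, 0.1960, 0.2489, 0.2754)
P(in Forest after 4 days) = 0.2489

0.2489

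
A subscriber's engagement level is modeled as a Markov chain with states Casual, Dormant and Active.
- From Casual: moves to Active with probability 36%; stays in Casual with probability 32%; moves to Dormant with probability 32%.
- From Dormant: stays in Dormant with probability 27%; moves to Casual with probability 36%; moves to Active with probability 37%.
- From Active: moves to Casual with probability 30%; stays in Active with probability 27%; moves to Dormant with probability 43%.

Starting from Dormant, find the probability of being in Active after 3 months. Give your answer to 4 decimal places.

0.3338

Propagate the distribution vector 3 months from Dormant.
After 0 months: (0.0000, 1.0000, 0.0000)
After 1 month: (0.3600, 0.2700, 0.3700)
After 2 months: (0.3234, 0.3472, 0.3294)
After 3 months: (0.3273, 0.3389, 0.3338)
P(in Active after 3 months) = 0.3338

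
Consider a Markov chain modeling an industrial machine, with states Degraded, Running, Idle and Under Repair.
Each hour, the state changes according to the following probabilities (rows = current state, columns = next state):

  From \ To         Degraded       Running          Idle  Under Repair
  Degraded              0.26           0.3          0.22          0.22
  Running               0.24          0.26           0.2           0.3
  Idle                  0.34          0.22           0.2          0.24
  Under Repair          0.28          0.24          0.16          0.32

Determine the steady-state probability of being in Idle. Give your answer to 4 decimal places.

0.1946

Let the stationary distribution be π with π = πP and π_1 + π_2 + π_3 + π_4 = 1.
π_1 = 0.26·π_1 + 0.24·π_2 + 0.34·π_3 + 0.28·π_4
π_2 = 0.3·π_1 + 0.26·π_2 + 0.22·π_3 + 0.24·π_4
π_3 = 0.22·π_1 + 0.2·π_2 + 0.2·π_3 + 0.16·π_4
Solving with the normalization constraint gives π = (0.2758, 0.2578, 0.1946, 0.2717).
So the stationary probability of Idle is 0.1946.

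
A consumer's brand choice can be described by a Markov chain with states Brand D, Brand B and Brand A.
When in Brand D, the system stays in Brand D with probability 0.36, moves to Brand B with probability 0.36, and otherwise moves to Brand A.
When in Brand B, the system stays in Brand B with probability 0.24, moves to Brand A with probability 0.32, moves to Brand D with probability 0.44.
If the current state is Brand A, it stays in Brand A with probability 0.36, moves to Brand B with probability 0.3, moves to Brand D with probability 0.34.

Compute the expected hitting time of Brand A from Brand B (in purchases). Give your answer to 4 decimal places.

3.2927

Let t(s) be the expected number of purchases to first reach Brand A from state s, with t(Brand A) = 0. Conditioning on the first purchase:
t(Brand D) = 1 + 0.36·t(Brand D) + 0.36·t(Brand B)
t(Brand B) = 1 + 0.44·t(Brand D) + 0.24·t(Brand B)
Solving: t(Brand D) = 3.4146, t(Brand B) = 3.2927.
Expected purchases from Brand B to Brand A: 3.2927.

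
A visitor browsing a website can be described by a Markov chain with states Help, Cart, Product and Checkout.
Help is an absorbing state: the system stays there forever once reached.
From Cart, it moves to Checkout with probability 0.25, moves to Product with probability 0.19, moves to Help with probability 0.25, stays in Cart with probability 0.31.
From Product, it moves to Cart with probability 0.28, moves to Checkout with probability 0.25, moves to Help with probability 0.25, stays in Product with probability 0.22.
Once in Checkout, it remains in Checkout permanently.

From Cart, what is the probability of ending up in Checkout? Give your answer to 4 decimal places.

Let h(s) be the probability of absorption at Checkout starting from transient state s. Then h(Checkout) = 1 and h(Help) = 0. By first-step analysis:
h(Cart) = 0.25·0 + 0.31·h(Cart) + 0.19·h(Product) + 0.25·1
h(Product) = 0.25·0 + 0.28·h(Cart) + 0.22·h(Product) + 0.25·1
Solving: h(Cart) = 0.5000, h(Product) = 0.5000.
Starting from Cart, the probability is 0.5000.

0.5000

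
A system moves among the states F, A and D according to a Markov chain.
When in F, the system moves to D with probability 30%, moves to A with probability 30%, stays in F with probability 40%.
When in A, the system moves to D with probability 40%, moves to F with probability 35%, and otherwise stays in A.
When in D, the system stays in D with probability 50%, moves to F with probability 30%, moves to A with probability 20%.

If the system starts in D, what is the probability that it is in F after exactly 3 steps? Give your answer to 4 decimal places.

0.3460

Propagate the distribution vector 3 steps from D.
After 0 steps: (0.0000, 0.0000, 1.0000)
After 1 step: (0.3000, 0.2000, 0.5000)
After 2 steps: (0.3400, 0.2400, 0.4200)
After 3 steps: (0.3460, 0.2460, 0.4080)
P(in F after 3 steps) = 0.3460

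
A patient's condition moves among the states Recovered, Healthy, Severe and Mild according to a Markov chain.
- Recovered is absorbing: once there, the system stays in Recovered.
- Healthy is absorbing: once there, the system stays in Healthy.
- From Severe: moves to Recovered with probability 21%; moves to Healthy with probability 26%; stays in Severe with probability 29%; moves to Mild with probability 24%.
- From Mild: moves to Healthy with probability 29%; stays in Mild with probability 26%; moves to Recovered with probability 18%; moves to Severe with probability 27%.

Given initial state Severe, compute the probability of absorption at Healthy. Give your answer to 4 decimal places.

0.5688

Let h(s) be the probability of absorption at Healthy starting from transient state s. Then h(Healthy) = 1 and h(Recovered) = 0. By first-step analysis:
h(Severe) = 0.21·0 + 0.26·1 + 0.29·h(Severe) + 0.24·h(Mild)
h(Mild) = 0.18·0 + 0.29·1 + 0.27·h(Severe) + 0.26·h(Mild)
Solving: h(Severe) = 0.5688, h(Mild) = 0.5994.
Starting from Severe, the probability is 0.5688.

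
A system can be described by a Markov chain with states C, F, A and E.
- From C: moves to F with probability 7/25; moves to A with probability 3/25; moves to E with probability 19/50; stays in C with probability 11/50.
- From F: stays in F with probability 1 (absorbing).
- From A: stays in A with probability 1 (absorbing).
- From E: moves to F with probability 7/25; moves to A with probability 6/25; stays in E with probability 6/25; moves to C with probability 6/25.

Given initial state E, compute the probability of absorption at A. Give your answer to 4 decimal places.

0.4306

Let h(s) be the probability of absorption at A starting from transient state s. Then h(A) = 1 and h(F) = 0. By first-step analysis:
h(C) = 0.22·h(C) + 0.28·0 + 0.12·1 + 0.38·h(E)
h(E) = 0.24·h(C) + 0.28·0 + 0.24·1 + 0.24·h(E)
Solving: h(C) = 0.3636, h(E) = 0.4306.
Starting from E, the probability is 0.4306.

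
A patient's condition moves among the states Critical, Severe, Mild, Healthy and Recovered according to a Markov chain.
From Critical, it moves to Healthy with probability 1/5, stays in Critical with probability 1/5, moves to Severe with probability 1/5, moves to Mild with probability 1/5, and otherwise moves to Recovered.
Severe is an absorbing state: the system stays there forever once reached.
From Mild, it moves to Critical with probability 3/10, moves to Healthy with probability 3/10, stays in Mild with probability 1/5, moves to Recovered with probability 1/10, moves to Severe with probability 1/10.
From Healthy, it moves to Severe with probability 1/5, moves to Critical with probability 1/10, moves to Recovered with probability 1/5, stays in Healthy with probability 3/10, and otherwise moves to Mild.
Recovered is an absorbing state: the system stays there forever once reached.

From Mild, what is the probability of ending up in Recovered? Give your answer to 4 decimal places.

Let h(s) be the probability of absorption at Recovered starting from transient state s. Then h(Recovered) = 1 and h(Severe) = 0. By first-step analysis:
h(Critical) = 0.2·h(Critical) + 0.2·0 + 0.2·h(Mild) + 0.2·h(Healthy) + 0.2·1
h(Mild) = 0.3·h(Critical) + 0.1·0 + 0.2·h(Mild) + 0.3·h(Healthy) + 0.1·1
h(Healthy) = 0.1·h(Critical) + 0.2·0 + 0.2·h(Mild) + 0.3·h(Healthy) + 0.2·1
Solving: h(Critical) = 0.5000, h(Mild) = 0.5000, h(Healthy) = 0.5000.
Starting from Mild, the probability is 0.5000.

0.5000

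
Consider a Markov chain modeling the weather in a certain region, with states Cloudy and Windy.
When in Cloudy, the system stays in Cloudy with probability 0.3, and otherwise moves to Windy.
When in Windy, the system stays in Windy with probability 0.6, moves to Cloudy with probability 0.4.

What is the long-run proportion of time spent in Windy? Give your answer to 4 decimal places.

Let the stationary distribution be π with π = πP and π_1 + π_2 = 1.
π_1 = 0.3·π_1 + 0.4·π_2
Solving with the normalization constraint gives π = (0.3636, 0.6364).
So the stationary probability of Windy is 0.6364.

0.6364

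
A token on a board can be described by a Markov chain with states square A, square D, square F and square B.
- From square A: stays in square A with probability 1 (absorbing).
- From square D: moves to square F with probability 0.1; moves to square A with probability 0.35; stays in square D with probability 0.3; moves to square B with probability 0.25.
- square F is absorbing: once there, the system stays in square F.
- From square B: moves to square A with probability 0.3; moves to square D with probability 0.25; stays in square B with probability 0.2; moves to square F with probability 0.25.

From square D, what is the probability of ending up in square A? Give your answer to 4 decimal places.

0.7136

Let h(s) be the probability of absorption at square A starting from transient state s. Then h(square A) = 1 and h(square F) = 0. By first-step analysis:
h(square D) = 0.35·1 + 0.3·h(square D) + 0.1·0 + 0.25·h(square B)
h(square B) = 0.3·1 + 0.25·h(square D) + 0.25·0 + 0.2·h(square B)
Solving: h(square D) = 0.7136, h(square B) = 0.5980.
Starting from square D, the probability is 0.7136.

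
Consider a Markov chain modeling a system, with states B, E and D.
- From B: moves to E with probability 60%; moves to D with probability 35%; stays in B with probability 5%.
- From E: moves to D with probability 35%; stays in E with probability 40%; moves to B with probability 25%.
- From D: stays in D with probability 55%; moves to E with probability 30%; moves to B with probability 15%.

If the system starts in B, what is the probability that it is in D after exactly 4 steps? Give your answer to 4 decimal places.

0.4368

Propagate the distribution vector 4 steps from B.
After 0 steps: (1.0000, 0.0000, 0.0000)
After 1 step: (0.0500, 0.6000, 0.3500)
After 2 steps: (0.2050, 0.3750, 0.4200)
After 3 steps: (0.1670, 0.3990, 0.4340)
After 4 steps: (0.1732, 0.3900, 0.4368)
P(in D after 4 steps) = 0.4368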